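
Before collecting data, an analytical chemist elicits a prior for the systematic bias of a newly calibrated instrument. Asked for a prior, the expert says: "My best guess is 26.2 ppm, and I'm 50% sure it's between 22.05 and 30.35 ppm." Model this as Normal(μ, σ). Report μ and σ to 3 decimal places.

μ = 26.200, σ = 6.153

A symmetric 50% interval runs μ ± z·σ with z = 0.6745.
Half-width = 4.15, so σ = 4.15/0.6745 = 6.153.
μ is the stated best guess, 26.200.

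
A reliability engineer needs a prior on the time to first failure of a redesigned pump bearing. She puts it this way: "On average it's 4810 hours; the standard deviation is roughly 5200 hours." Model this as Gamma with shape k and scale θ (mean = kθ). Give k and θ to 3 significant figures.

k ≈ 0.856, θ ≈ 5620

For Gamma(k, scale θ): mean = kθ, variance = kθ², so CV = 1/√k.
CV = SD/mean = 5200/4810 = 1.081, hence k = 1/CV² = 0.856.
Then θ = mean/k = 4810/0.856 = 5620.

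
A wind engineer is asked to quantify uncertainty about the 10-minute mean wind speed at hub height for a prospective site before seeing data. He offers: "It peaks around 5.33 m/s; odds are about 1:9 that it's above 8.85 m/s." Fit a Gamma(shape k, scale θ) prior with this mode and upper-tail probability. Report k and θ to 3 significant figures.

k ≈ 8.34, θ ≈ 0.726

Gamma(k,θ) with k>1 has mode (k−1)θ, so θ = 5.33/(k−1).
Need P(X < 8.85) = 0.9 with θ tied to k this way. Start at k = 2, θ = 5.33: P(X<8.85) ≈ 0.494.
Too low — raise k to concentrate. Iterating converges to k ≈ 8.34.
Then θ = 5.33/(8.34−1) ≈ 0.726.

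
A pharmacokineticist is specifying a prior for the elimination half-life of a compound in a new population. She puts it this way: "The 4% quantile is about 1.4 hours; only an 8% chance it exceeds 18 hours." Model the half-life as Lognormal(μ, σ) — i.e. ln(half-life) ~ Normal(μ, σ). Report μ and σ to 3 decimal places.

μ ≈ 1.753, σ ≈ 0.809

If T ~ Lognormal(μ,σ) then ln T ~ Normal(μ,σ), so the p-quantile of ln T is μ + z_p·σ.
ln(1.4) = 0.3365 and ln(18) = 2.89; z_{0.04} = -1.751, z_{0.92} = 1.405.
σ = (2.89 − 0.3365)/(1.405 − (-1.751)) = 0.809.
μ = 0.3365 − (-1.751)·0.809 = 1.753.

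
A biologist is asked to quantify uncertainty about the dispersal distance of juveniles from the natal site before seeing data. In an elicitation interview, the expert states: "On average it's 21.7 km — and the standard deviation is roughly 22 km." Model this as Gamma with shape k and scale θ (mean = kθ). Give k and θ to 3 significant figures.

For Gamma(k, scale θ): mean = kθ, variance = kθ², so CV = 1/√k.
CV = SD/mean = 22/21.7 = 1.014, hence k = 1/CV² = 0.973.
Then θ = mean/k = 21.7/0.973 = 22.3.

k ≈ 0.973, θ ≈ 22.3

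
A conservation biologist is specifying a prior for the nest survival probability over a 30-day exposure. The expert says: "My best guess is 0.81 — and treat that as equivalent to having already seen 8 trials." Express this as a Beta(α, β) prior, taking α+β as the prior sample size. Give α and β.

α = 6.48, β = 1.52

Under the effective-sample-size interpretation, Beta(α, β) has prior mean α/(α+β) and prior sample size α+β.
So α+β = 8 and α/(α+β) = 0.81, giving α = 0.81·8 = 6.48 and β = 8 − 6.48 = 1.52.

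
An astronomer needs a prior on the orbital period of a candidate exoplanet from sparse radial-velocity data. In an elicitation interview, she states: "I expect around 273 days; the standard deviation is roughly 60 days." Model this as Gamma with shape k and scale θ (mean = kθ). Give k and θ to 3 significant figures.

k ≈ 20.7, θ ≈ 13.2

For Gamma(k, scale θ): mean = kθ, variance = kθ², so CV = 1/√k.
CV = SD/mean = 60/273 = 0.2198, hence k = 1/CV² = 20.7.
Then θ = mean/k = 273/20.7 = 13.2.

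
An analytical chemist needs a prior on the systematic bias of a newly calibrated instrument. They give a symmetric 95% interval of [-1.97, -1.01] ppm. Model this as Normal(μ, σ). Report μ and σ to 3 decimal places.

A symmetric 95% interval runs μ ± z·σ with z = 1.96.
Half-width = 0.48, so σ = 0.48/1.96 = 0.245.
μ is the interval midpoint, -1.490.

μ = -1.490, σ = 0.245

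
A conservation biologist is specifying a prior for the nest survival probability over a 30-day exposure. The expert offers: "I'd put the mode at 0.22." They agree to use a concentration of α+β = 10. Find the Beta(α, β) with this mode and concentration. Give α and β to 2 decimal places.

For α,β > 1 the Beta mode is (α−1)/(α+β−2). With α+β = 10, the mode is (α−1)/8.
Set (α−1)/8 = 0.22 → α = 1 + 0.22·8 = 2.76.
β = 10 − α = 7.24.

α = 2.76, β = 7.24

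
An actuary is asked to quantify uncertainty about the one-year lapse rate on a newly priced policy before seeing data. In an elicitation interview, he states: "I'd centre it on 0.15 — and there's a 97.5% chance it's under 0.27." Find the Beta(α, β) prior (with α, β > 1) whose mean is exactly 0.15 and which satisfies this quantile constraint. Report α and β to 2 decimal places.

With mean 0.15 fixed, write α = 0.15s, β = 0.85s where s = α+β.
Need P(θ < 0.27) = 0.975 under Beta(0.15s, 0.85s). Normal approximation: (q−m)/√(m(1−m)/s) ≈ z_{0.975} = 1.96, so s ≈ 0.15·0.85·(1.96)²/(0.27−0.15)² = 34.0.
At s = 34.0: P(θ<0.27) ≈ 0.962. Adjusting to match 0.975 gives s ≈ 42.68.
So α = 0.15·42.68 ≈ 6.40, β = 0.85·42.68 ≈ 36.28.

α ≈ 6.40, β ≈ 36.28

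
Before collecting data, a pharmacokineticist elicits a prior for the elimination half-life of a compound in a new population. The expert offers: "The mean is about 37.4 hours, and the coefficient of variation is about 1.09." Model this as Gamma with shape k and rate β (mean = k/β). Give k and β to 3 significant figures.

k ≈ 0.842, β ≈ 0.0225

For Gamma(k, rate β): mean = k/β, variance = k/β², so CV = 1/√k.
CV = 1.09, hence k = 1/CV² = 0.842.
Then β = k/mean = 0.842/37.4 = 0.0225.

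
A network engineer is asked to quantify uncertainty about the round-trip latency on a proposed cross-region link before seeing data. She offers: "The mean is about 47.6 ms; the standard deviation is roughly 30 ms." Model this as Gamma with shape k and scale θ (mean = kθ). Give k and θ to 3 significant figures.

k ≈ 2.52, θ ≈ 18.9

For Gamma(k, scale θ): mean = kθ, variance = kθ², so CV = 1/√k.
CV = SD/mean = 30/47.6 = 0.6303, hence k = 1/CV² = 2.52.
Then θ = mean/k = 47.6/2.52 = 18.9.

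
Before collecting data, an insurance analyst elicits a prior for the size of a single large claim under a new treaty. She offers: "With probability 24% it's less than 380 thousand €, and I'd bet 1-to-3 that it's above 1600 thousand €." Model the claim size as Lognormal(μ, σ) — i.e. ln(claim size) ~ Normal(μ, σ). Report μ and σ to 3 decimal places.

If T ~ Lognormal(μ,σ) then ln T ~ Normal(μ,σ), so the p-quantile of ln T is μ + z_p·σ.
ln(380) = 5.94 and ln(1600) = 7.378; z_{0.24} = -0.7063, z_{0.75} = 0.6745.
σ = (7.378 − 5.94)/(0.6745 − (-0.7063)) = 1.041.
μ = 5.94 − (-0.7063)·1.041 = 6.676.

μ ≈ 6.676, σ ≈ 1.041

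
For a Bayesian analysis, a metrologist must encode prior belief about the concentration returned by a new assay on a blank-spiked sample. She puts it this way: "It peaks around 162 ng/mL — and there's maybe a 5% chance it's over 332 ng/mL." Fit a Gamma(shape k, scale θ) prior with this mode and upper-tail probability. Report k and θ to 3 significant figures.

Gamma(k,θ) with k>1 has mode (k−1)θ, so θ = 162/(k−1).
Need P(X < 332) = 0.95 with θ tied to k this way. Start at k = 2, θ = 162: P(X<332) ≈ 0.607.
Too low — raise k to concentrate. Iterating converges to k ≈ 6.37.
Then θ = 162/(6.37−1) ≈ 30.1.

k ≈ 6.37, θ ≈ 30.1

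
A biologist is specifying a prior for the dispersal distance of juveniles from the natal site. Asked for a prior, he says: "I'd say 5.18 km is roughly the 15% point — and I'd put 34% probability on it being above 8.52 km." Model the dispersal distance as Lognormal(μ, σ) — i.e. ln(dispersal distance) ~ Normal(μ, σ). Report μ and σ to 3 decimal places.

μ ≈ 2.001, σ ≈ 0.343

If T ~ Lognormal(μ,σ) then ln T ~ Normal(μ,σ), so the p-quantile of ln T is μ + z_p·σ.
ln(5.18) = 1.645 and ln(8.52) = 2.142; z_{0.15} = -1.036, z_{0.66} = 0.4125.
σ = (2.142 − 1.645)/(0.4125 − (-1.036)) = 0.343.
μ = 1.645 − (-1.036)·0.343 = 2.001.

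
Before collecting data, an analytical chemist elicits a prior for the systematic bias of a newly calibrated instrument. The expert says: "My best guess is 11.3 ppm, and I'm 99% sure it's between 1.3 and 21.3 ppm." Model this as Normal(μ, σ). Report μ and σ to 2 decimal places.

A symmetric 99% interval runs μ ± z·σ with z = 2.576.
Half-width = 10, so σ = 10/2.576 = 3.88.
μ is the stated best guess, 11.30.

μ = 11.30, σ = 3.88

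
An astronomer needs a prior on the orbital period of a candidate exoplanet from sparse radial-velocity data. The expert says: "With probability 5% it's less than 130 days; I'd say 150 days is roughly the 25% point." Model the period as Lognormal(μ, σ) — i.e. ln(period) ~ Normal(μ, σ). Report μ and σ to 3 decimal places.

μ ≈ 5.110, σ ≈ 0.147

If T ~ Lognormal(μ,σ) then ln T ~ Normal(μ,σ), so the p-quantile of ln T is μ + z_p·σ.
ln(130) = 4.868 and ln(150) = 5.011; z_{0.05} = -1.645, z_{0.25} = -0.6745.
σ = (5.011 − 4.868)/(-0.6745 − (-1.645)) = 0.147.
μ = 4.868 − (-1.645)·0.147 = 5.110.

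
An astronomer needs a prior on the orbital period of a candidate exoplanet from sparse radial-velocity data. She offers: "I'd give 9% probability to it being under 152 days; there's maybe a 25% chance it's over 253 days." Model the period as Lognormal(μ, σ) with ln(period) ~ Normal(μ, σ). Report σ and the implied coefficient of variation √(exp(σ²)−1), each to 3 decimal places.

σ ≈ 0.253, CV ≈ 0.257

If T ~ Lognormal(μ,σ) then ln T ~ Normal(μ,σ), so the p-quantile of ln T is μ + z_p·σ.
ln(152) = 5.024 and ln(253) = 5.533; z_{0.09} = -1.341, z_{0.75} = 0.6745.
σ = (5.533 − 5.024)/(0.6745 − (-1.341)) = 0.253.
μ = 5.024 − (-1.341)·0.253 = 5.363.
CV = √(exp(σ²)−1) = √(exp(0.0639)−1) = 0.257.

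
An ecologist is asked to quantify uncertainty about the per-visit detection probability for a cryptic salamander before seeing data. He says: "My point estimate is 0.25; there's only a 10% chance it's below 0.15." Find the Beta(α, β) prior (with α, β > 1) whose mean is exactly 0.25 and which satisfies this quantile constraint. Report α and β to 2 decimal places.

With mean 0.25 fixed, write α = 0.25s, β = 0.75s where s = α+β.
Need P(θ < 0.15) = 0.1 under Beta(0.25s, 0.75s). Normal approximation: (q−m)/√(m(1−m)/s) ≈ z_{0.1} = -1.28, so s ≈ 0.25·0.75·(-1.28)²/(0.15−0.25)² = 30.8.
At s = 30.8: P(θ<0.15) ≈ 0.087. Adjusting to match 0.1 gives s ≈ 27.69.
So α = 0.25·27.69 ≈ 6.92, β = 0.75·27.69 ≈ 20.77.

α ≈ 6.92, β ≈ 20.77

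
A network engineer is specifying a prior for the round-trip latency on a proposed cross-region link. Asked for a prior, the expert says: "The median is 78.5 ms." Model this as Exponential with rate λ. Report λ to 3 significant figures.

Exponential median = ln 2 / λ, so λ = ln 2 / 78.5 = 0.00883.

λ ≈ 0.00883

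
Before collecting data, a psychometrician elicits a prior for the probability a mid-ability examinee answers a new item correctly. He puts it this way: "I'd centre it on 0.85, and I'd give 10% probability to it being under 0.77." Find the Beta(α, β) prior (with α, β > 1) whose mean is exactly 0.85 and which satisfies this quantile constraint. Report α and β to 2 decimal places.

α ≈ 29.87, β ≈ 5.27

With mean 0.85 fixed, write α = 0.85s, β = 0.15s where s = α+β.
Need P(θ < 0.77) = 0.1 under Beta(0.85s, 0.15s). Normal approximation: (q−m)/√(m(1−m)/s) ≈ z_{0.1} = -1.28, so s ≈ 0.85·0.15·(-1.28)²/(0.77−0.85)² = 32.7.
At s = 32.7: P(θ<0.77) ≈ 0.107. Adjusting to match 0.1 gives s ≈ 35.14.
So α = 0.85·35.14 ≈ 29.87, β = 0.15·35.14 ≈ 5.27.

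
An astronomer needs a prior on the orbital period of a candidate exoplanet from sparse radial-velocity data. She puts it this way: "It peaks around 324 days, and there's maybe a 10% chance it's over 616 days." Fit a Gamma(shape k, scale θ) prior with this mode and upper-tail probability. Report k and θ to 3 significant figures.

k ≈ 5.63, θ ≈ 70

Gamma(k,θ) with k>1 has mode (k−1)θ, so θ = 324/(k−1).
Need P(X < 616) = 0.9 with θ tied to k this way. Start at k = 2, θ = 324: P(X<616) ≈ 0.567.
Too low — raise k to concentrate. Iterating converges to k ≈ 5.63.
Then θ = 324/(5.63−1) ≈ 70.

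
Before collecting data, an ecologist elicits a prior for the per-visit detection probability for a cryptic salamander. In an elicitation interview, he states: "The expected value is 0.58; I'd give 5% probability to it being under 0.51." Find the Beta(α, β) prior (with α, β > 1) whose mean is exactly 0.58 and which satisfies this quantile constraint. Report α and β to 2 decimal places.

α ≈ 79.02, β ≈ 57.22

With mean 0.58 fixed, write α = 0.58s, β = 0.42s where s = α+β.
Need P(θ < 0.51) = 0.05 under Beta(0.58s, 0.42s). Normal approximation: (q−m)/√(m(1−m)/s) ≈ z_{0.05} = -1.64, so s ≈ 0.58·0.42·(-1.64)²/(0.51−0.58)² = 134.5.
At s = 134.5: P(θ<0.51) ≈ 0.051. Adjusting to match 0.05 gives s ≈ 136.23.
So α = 0.58·136.23 ≈ 79.02, β = 0.42·136.23 ≈ 57.22.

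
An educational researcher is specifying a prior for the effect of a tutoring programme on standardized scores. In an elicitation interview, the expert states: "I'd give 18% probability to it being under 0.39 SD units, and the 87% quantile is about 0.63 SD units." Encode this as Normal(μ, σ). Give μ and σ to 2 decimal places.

The p-quantile of Normal(μ,σ) is μ + z_p·σ, with z_{0.18} = -0.9154 and z_{0.87} = 1.126.
Eliminate σ: μ = (z₂·x₁ − z₁·x₂)/(z₂ − z₁) = (1.126·0.39 − (-0.9154)·0.63)/2.042 = 0.50.
Then σ = (x₂ − x₁)/(z₂ − z₁) = (0.63 − 0.39)/2.042 = 0.12.

μ = 0.50, σ = 0.12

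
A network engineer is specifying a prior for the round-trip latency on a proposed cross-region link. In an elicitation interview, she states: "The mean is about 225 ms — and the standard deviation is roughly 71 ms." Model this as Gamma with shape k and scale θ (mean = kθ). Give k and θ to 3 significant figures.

For Gamma(k, scale θ): mean = kθ, variance = kθ², so CV = 1/√k.
CV = SD/mean = 71/225 = 0.3156, hence k = 1/CV² = 10.
Then θ = mean/k = 225/10 = 22.4.

k ≈ 10, θ ≈ 22.4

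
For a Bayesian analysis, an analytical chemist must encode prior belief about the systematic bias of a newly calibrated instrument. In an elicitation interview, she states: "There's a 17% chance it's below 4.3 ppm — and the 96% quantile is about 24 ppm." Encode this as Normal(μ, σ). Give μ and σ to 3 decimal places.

The p-quantile of Normal(μ,σ) is μ + z_p·σ, with z_{0.17} = -0.9542 and z_{0.96} = 1.751.
Eliminate σ: μ = (z₂·x₁ − z₁·x₂)/(z₂ − z₁) = (1.751·4.3 − (-0.9542)·24)/2.705 = 11.249.
Then σ = (x₂ − x₁)/(z₂ − z₁) = (24 − 4.3)/2.705 = 7.283.

μ = 11.249, σ = 7.283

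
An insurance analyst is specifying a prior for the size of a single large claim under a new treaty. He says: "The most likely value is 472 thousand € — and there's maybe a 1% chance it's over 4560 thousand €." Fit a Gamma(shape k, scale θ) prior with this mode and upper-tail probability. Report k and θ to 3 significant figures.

k ≈ 1.61, θ ≈ 774

Gamma(k,θ) with k>1 has mode (k−1)θ, so θ = 472/(k−1).
Need P(X < 4560) = 0.99 with θ tied to k this way. Start at k = 2, θ = 472: P(X<4560) ≈ 0.999.
Too high — lower k to spread out. Iterating converges to k ≈ 1.61.
Then θ = 472/(1.61−1) ≈ 774.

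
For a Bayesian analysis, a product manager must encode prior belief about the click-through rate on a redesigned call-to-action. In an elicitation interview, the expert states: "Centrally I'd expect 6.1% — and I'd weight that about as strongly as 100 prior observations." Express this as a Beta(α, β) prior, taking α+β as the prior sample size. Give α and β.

α = 6.1, β = 93.9

Under the effective-sample-size interpretation, Beta(α, β) has prior mean α/(α+β) and prior sample size α+β.
So α+β = 100 and α/(α+β) = 0.061, giving α = 0.061·100 = 6.1 and β = 100 − 6.1 = 93.9.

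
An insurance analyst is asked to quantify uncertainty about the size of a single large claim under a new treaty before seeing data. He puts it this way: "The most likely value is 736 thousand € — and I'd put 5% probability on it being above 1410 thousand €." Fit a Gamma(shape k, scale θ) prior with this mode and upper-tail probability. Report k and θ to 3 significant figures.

k ≈ 7.57, θ ≈ 112

Gamma(k,θ) with k>1 has mode (k−1)θ, so θ = 736/(k−1).
Need P(X < 1410) = 0.95 with θ tied to k this way. Start at k = 2, θ = 736: P(X<1410) ≈ 0.571.
Too low — raise k to concentrate. Iterating converges to k ≈ 7.57.
Then θ = 736/(7.57−1) ≈ 112.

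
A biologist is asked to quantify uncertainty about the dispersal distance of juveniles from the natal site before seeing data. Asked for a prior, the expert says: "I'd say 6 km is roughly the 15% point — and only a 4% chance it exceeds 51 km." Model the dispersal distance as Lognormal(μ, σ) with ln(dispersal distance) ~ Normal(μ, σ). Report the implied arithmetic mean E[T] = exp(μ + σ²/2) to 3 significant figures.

E[T] ≈ 17.9 km

If T ~ Lognormal(μ,σ) then ln T ~ Normal(μ,σ), so the p-quantile of ln T is μ + z_p·σ.
ln(6) = 1.792 and ln(51) = 3.932; z_{0.15} = -1.036, z_{0.96} = 1.751.
σ = (3.932 − 1.792)/(1.751 − (-1.036)) = 0.768.
μ = 1.792 − (-1.036)·0.768 = 2.588.
E[T] = exp(μ + σ²/2) = exp(2.588 + 0.2948) = 17.9 km.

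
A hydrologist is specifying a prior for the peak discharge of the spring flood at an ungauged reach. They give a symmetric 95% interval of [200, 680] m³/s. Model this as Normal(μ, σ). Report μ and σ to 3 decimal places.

A symmetric 95% interval runs μ ± z·σ with z = 1.96.
Half-width = 240, so σ = 240/1.96 = 122.451.
μ is the interval midpoint, 440.000.

μ = 440.000, σ = 122.451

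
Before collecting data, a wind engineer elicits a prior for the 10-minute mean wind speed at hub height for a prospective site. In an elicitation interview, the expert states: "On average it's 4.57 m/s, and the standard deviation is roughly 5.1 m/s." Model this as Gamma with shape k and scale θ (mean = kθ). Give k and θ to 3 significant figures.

For Gamma(k, scale θ): mean = kθ, variance = kθ², so CV = 1/√k.
CV = SD/mean = 5.1/4.57 = 1.116, hence k = 1/CV² = 0.803.
Then θ = mean/k = 4.57/0.803 = 5.69.

k ≈ 0.803, θ ≈ 5.69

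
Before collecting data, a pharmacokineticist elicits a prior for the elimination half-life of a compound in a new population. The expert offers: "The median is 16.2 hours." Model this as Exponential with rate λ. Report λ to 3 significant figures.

λ ≈ 0.0428

Exponential median = ln 2 / λ, so λ = ln 2 / 16.2 = 0.0428.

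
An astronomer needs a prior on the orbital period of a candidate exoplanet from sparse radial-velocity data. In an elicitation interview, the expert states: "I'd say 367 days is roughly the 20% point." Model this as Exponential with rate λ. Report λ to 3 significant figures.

P(T < 367.0) = 1 − e^(−λ·367.0) = 0.2, so λ = −ln(1−0.2)/367.0 = −ln(0.8)/367.0 = 0.000608.

λ ≈ 0.000608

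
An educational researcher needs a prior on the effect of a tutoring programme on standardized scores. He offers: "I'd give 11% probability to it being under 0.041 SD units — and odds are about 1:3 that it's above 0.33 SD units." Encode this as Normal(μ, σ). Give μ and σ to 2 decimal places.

μ = 0.23, σ = 0.15

The p-quantile of Normal(μ,σ) is μ + z_p·σ, with z_{0.11} = -1.227 and z_{0.75} = 0.6745.
Eliminate σ: μ = (z₂·x₁ − z₁·x₂)/(z₂ − z₁) = (0.6745·0.041 − (-1.227)·0.33)/1.901 = 0.23.
Then σ = (x₂ − x₁)/(z₂ − z₁) = (0.33 − 0.041)/1.901 = 0.15.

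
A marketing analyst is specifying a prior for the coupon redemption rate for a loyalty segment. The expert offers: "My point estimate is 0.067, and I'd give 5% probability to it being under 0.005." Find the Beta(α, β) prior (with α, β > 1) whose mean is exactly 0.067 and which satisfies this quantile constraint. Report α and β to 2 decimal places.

With mean 0.067 fixed, write α = 0.067s, β = 0.933s where s = α+β.
Need P(θ < 0.005) = 0.05 under Beta(0.067s, 0.933s). Normal approximation: (q−m)/√(m(1−m)/s) ≈ z_{0.05} = -1.64, so s ≈ 0.067·0.933·(-1.64)²/(0.005−0.067)² = 44.0.
At s = 44.0: P(θ<0.005) ≈ 0.002. Adjusting to match 0.05 gives s ≈ 17.07.
So α = 0.067·17.07 ≈ 1.14, β = 0.933·17.07 ≈ 15.93.

α ≈ 1.14, β ≈ 15.93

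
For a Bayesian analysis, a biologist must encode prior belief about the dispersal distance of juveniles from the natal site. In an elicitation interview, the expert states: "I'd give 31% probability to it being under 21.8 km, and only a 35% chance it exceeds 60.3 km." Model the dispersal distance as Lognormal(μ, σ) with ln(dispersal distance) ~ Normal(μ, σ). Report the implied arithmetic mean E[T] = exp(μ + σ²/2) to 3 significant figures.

If T ~ Lognormal(μ,σ) then ln T ~ Normal(μ,σ), so the p-quantile of ln T is μ + z_p·σ.
ln(21.8) = 3.082 and ln(60.3) = 4.099; z_{0.31} = -0.4959, z_{0.65} = 0.3853.
σ = (4.099 − 3.082)/(0.3853 − (-0.4959)) = 1.155.
μ = 3.082 − (-0.4959)·1.155 = 3.654.
E[T] = exp(μ + σ²/2) = exp(3.654 + 0.6666) = 75.3 km.

E[T] ≈ 75.3 km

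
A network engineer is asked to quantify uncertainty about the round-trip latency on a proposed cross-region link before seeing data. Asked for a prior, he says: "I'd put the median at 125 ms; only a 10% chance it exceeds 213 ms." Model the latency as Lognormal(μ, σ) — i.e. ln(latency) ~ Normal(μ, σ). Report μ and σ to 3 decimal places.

μ ≈ 4.828, σ ≈ 0.416

If T ~ Lognormal(μ,σ) then ln T ~ Normal(μ,σ), so the p-quantile of ln T is μ + z_p·σ.
ln(125) = 4.828 and ln(213) = 5.361; z_{0.5} = 0, z_{0.9} = 1.282.
σ = (5.361 − 4.828)/(1.282 − (0)) = 0.416.
μ = 4.828 − (0)·0.416 = 4.828.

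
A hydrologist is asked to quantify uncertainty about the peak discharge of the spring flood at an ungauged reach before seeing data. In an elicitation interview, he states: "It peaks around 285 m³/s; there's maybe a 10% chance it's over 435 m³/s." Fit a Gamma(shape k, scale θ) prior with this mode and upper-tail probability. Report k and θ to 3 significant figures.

k ≈ 11.4, θ ≈ 27.3

Gamma(k,θ) with k>1 has mode (k−1)θ, so θ = 285/(k−1).
Need P(X < 435) = 0.9 with θ tied to k this way. Start at k = 2, θ = 285: P(X<435) ≈ 0.451.
Too low — raise k to concentrate. Iterating converges to k ≈ 11.4.
Then θ = 285/(11.4−1) ≈ 27.3.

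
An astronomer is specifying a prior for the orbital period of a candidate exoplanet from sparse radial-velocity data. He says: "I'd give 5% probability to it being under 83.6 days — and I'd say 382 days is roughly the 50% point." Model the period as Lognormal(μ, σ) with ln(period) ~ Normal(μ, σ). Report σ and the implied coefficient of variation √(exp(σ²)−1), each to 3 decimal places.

If T ~ Lognormal(μ,σ) then ln T ~ Normal(μ,σ), so the p-quantile of ln T is μ + z_p·σ.
ln(83.6) = 4.426 and ln(382) = 5.945; z_{0.05} = -1.645, z_{0.5} = 0.
σ = (5.945 − 4.426)/(0 − (-1.645)) = 0.924.
μ = 4.426 − (-1.645)·0.924 = 5.945.
CV = √(exp(σ²)−1) = √(exp(0.8533)−1) = 1.161.

σ ≈ 0.924, CV ≈ 1.161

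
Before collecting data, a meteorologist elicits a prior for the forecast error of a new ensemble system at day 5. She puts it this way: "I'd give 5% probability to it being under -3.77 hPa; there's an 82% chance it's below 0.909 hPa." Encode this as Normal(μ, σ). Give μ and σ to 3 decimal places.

μ = -0.764, σ = 1.828

For Normal(μ,σ), the p-quantile is μ + z_p·σ. Here z_{0.05} = -1.645, z_{0.82} = 0.9154.
So -3.77 = μ − 1.645σ and 0.909 = μ + 0.9154σ.
Subtracting: σ = (0.909 − -3.77)/(0.9154 − (-1.645)) = 1.828.
Then μ = -3.77 − (-1.645)·1.828 = -0.764.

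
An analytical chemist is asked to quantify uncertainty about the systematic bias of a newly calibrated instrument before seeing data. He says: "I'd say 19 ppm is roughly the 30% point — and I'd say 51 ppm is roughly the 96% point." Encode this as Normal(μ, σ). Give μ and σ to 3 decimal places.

The p-quantile of Normal(μ,σ) is μ + z_p·σ, with z_{0.3} = -0.5244 and z_{0.96} = 1.751.
Eliminate σ: μ = (z₂·x₁ − z₁·x₂)/(z₂ − z₁) = (1.751·19 − (-0.5244)·51)/2.275 = 26.376.
Then σ = (x₂ − x₁)/(z₂ − z₁) = (51 − 19)/2.275 = 14.065.

μ = 26.376, σ = 14.065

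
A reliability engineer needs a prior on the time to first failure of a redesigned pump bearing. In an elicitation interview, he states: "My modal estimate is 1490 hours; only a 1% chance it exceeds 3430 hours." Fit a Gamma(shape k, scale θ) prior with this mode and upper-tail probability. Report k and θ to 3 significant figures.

Gamma(k,θ) with k>1 has mode (k−1)θ, so θ = 1490/(k−1).
Need P(X < 3430) = 0.99 with θ tied to k this way. Start at k = 2, θ = 1490: P(X<3430) ≈ 0.670.
Too low — raise k to concentrate. Iterating converges to k ≈ 7.87.
Then θ = 1490/(7.87−1) ≈ 217.

k ≈ 7.87, θ ≈ 217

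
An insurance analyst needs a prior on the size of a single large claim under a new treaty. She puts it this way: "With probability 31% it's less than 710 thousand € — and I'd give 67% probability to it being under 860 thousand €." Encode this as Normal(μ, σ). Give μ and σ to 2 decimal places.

The p-quantile of Normal(μ,σ) is μ + z_p·σ, with z_{0.31} = -0.4959 and z_{0.67} = 0.4399.
Eliminate σ: μ = (z₂·x₁ − z₁·x₂)/(z₂ − z₁) = (0.4399·710 − (-0.4959)·860)/0.9358 = 789.48.
Then σ = (x₂ − x₁)/(z₂ − z₁) = (860 − 710)/0.9358 = 160.30.

μ = 789.48, σ = 160.30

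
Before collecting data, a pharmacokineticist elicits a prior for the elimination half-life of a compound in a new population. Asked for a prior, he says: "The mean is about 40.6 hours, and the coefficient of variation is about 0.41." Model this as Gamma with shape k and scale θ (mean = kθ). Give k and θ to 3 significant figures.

For Gamma(k, scale θ): mean = kθ, variance = kθ², so CV = 1/√k.
CV = 0.41, hence k = 1/CV² = 5.95.
Then θ = mean/k = 40.6/5.95 = 6.82.

k ≈ 5.95, θ ≈ 6.82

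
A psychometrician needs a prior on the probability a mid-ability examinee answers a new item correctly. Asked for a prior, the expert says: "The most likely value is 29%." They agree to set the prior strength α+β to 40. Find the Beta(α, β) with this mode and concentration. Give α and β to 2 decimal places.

α = 12.02, β = 27.98

For α,β > 1 the Beta mode is (α−1)/(α+β−2). With α+β = 40, the mode is (α−1)/38.
Set (α−1)/38 = 0.29 → α = 1 + 0.29·38 = 12.02.
β = 40 − α = 27.98.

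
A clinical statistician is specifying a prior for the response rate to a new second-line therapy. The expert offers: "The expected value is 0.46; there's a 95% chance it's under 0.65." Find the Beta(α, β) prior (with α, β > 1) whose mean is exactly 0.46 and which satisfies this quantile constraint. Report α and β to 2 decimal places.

α ≈ 8.38, β ≈ 9.84

With mean 0.46 fixed, write α = 0.46s, β = 0.54s where s = α+β.
Need P(θ < 0.65) = 0.95 under Beta(0.46s, 0.54s). Normal approximation: (q−m)/√(m(1−m)/s) ≈ z_{0.95} = 1.64, so s ≈ 0.46·0.54·(1.64)²/(0.65−0.46)² = 18.6.
At s = 18.6: P(θ<0.65) ≈ 0.952. Adjusting to match 0.95 gives s ≈ 18.22.
So α = 0.46·18.22 ≈ 8.38, β = 0.54·18.22 ≈ 9.84.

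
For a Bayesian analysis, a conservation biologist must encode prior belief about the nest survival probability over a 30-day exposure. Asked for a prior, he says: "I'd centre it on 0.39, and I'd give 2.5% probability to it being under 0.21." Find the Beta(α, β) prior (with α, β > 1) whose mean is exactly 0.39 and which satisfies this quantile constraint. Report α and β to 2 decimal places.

With mean 0.39 fixed, write α = 0.39s, β = 0.61s where s = α+β.
Need P(θ < 0.21) = 0.025 under Beta(0.39s, 0.61s). Normal approximation: (q−m)/√(m(1−m)/s) ≈ z_{0.025} = -1.96, so s ≈ 0.39·0.61·(-1.96)²/(0.21−0.39)² = 28.2.
At s = 28.2: P(θ<0.21) ≈ 0.017. Adjusting to match 0.025 gives s ≈ 24.17.
So α = 0.39·24.17 ≈ 9.42, β = 0.61·24.17 ≈ 14.74.

α ≈ 9.42, β ≈ 14.74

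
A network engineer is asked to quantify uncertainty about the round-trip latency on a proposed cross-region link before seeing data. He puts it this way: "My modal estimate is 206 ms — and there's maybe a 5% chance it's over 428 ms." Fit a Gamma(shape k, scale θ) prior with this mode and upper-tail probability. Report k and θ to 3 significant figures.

k ≈ 6.17, θ ≈ 39.9

Gamma(k,θ) with k>1 has mode (k−1)θ, so θ = 206/(k−1).
Need P(X < 428) = 0.95 with θ tied to k this way. Start at k = 2, θ = 206: P(X<428) ≈ 0.615.
Too low — raise k to concentrate. Iterating converges to k ≈ 6.17.
Then θ = 206/(6.17−1) ≈ 39.9.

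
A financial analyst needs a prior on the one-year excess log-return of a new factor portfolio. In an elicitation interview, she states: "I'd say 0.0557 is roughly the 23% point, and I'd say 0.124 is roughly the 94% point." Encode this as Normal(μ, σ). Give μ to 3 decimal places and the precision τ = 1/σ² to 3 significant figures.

μ = 0.078, τ = 1130

For Normal(μ,σ), the p-quantile is μ + z_p·σ. Here z_{0.23} = -0.7388, z_{0.94} = 1.555.
So 0.0557 = μ − 0.7388σ and 0.124 = μ + 1.555σ.
Subtracting: σ = (0.124 − 0.0557)/(1.555 − (-0.7388)) = 0.030.
Then μ = 0.0557 − (-0.7388)·0.030 = 0.078.
Precision τ = 1/σ² = 1/0.02978² = 1130.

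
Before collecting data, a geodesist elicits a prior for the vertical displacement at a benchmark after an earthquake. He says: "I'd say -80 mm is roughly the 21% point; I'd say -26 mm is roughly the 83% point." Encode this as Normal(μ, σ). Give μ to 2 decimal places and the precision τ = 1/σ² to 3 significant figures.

μ = -55.27, τ = 0.00106

The p-quantile of Normal(μ,σ) is μ + z_p·σ, with z_{0.21} = -0.8064 and z_{0.83} = 0.9542.
Eliminate σ: μ = (z₂·x₁ − z₁·x₂)/(z₂ − z₁) = (0.9542·-80 − (-0.8064)·-26)/1.761 = -55.27.
Then σ = (x₂ − x₁)/(z₂ − z₁) = (-26 − -80)/1.761 = 30.67.
Precision τ = 1/σ² = 1/30.67² = 0.00106.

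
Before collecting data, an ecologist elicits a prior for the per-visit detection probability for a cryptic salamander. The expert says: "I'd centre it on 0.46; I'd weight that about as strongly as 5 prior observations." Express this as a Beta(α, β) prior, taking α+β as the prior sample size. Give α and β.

α = 2.3, β = 2.7

Under the effective-sample-size interpretation, Beta(α, β) has prior mean α/(α+β) and prior sample size α+β.
So α+β = 5 and α/(α+β) = 0.46, giving α = 0.46·5 = 2.3 and β = 5 − 2.3 = 2.7.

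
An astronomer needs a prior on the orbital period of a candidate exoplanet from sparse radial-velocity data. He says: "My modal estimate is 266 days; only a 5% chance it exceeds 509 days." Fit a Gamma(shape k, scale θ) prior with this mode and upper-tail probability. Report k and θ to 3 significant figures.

Gamma(k,θ) with k>1 has mode (k−1)θ, so θ = 266/(k−1).
Need P(X < 509) = 0.95 with θ tied to k this way. Start at k = 2, θ = 266: P(X<509) ≈ 0.570.
Too low — raise k to concentrate. Iterating converges to k ≈ 7.6.
Then θ = 266/(7.6−1) ≈ 40.3.

k ≈ 7.6, θ ≈ 40.3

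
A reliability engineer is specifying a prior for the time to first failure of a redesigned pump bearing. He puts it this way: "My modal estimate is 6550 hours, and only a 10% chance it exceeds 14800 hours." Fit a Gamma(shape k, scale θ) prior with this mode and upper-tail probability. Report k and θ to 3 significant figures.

k ≈ 3.89, θ ≈ 2260

Gamma(k,θ) with k>1 has mode (k−1)θ, so θ = 6550/(k−1).
Need P(X < 14800) = 0.9 with θ tied to k this way. Start at k = 2, θ = 6550: P(X<14800) ≈ 0.660.
Too low — raise k to concentrate. Iterating converges to k ≈ 3.89.
Then θ = 6550/(3.89−1) ≈ 2260.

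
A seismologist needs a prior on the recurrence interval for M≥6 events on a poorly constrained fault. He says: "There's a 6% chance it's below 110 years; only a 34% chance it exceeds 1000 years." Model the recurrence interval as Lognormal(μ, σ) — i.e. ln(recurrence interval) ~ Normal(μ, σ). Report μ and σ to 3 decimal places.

If T ~ Lognormal(μ,σ) then ln T ~ Normal(μ,σ), so the p-quantile of ln T is μ + z_p·σ.
ln(110) = 4.7 and ln(1000) = 6.908; z_{0.06} = -1.555, z_{0.66} = 0.4125.
σ = (6.908 − 4.7)/(0.4125 − (-1.555)) = 1.122.
μ = 4.7 − (-1.555)·1.122 = 6.445.

μ ≈ 6.445, σ ≈ 1.122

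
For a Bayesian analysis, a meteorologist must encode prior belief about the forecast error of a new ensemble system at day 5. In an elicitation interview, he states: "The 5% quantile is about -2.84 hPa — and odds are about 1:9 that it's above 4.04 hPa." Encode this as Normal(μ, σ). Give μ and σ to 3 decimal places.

μ = 1.027, σ = 2.351

The p-quantile of Normal(μ,σ) is μ + z_p·σ, with z_{0.05} = -1.645 and z_{0.9} = 1.282.
Eliminate σ: μ = (z₂·x₁ − z₁·x₂)/(z₂ − z₁) = (1.282·-2.84 − (-1.645)·4.04)/2.926 = 1.027.
Then σ = (x₂ − x₁)/(z₂ − z₁) = (4.04 − -2.84)/2.926 = 2.351.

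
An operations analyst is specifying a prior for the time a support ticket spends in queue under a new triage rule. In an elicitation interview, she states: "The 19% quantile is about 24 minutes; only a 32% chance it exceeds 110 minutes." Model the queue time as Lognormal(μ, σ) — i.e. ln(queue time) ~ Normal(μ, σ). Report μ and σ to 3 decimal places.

If T ~ Lognormal(μ,σ) then ln T ~ Normal(μ,σ), so the p-quantile of ln T is μ + z_p·σ.
ln(24) = 3.178 and ln(110) = 4.7; z_{0.19} = -0.8779, z_{0.68} = 0.4677.
σ = (4.7 − 3.178)/(0.4677 − (-0.8779)) = 1.131.
μ = 3.178 − (-0.8779)·1.131 = 4.171.

μ ≈ 4.171, σ ≈ 1.131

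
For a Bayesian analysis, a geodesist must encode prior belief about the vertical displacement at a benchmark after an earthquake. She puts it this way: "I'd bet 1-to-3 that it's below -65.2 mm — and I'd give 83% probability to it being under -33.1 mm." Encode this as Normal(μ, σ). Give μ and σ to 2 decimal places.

For Normal(μ,σ), the p-quantile is μ + z_p·σ. Here z_{0.25} = -0.6745, z_{0.83} = 0.9542.
So -65.2 = μ − 0.6745σ and -33.1 = μ + 0.9542σ.
Subtracting: σ = (-33.1 − -65.2)/(0.9542 − (-0.6745)) = 19.71.
Then μ = -65.2 − (-0.6745)·19.71 = -51.91.

μ = -51.91, σ = 19.71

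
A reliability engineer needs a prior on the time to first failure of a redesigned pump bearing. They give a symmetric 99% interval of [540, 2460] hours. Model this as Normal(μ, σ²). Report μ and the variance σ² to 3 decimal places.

A symmetric 99% interval runs μ ± z·σ with z = 2.576.
Half-width = 960, so σ = 960/2.576 = 372.6955 and σ² = 138901.939.
μ is the interval midpoint, 1500.000.

μ = 1500.000, σ² = 138901.939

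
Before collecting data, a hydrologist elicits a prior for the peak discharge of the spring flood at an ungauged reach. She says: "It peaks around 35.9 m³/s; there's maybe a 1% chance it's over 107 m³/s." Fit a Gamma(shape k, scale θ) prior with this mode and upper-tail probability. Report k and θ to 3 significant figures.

Gamma(k,θ) with k>1 has mode (k−1)θ, so θ = 35.9/(k−1).
Need P(X < 107) = 0.99 with θ tied to k this way. Start at k = 2, θ = 35.9: P(X<107) ≈ 0.798.
Too low — raise k to concentrate. Iterating converges to k ≈ 4.78.
Then θ = 35.9/(4.78−1) ≈ 9.5.

k ≈ 4.78, θ ≈ 9.5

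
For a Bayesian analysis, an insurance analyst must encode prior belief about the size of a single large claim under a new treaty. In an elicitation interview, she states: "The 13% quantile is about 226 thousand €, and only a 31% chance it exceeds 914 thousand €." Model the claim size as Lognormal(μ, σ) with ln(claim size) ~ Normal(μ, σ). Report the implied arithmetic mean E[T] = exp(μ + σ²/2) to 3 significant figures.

If T ~ Lognormal(μ,σ) then ln T ~ Normal(μ,σ), so the p-quantile of ln T is μ + z_p·σ.
ln(226) = 5.421 and ln(914) = 6.818; z_{0.13} = -1.126, z_{0.69} = 0.4959.
σ = (6.818 − 5.421)/(0.4959 − (-1.126)) = 0.861.
μ = 5.421 − (-1.126)·0.861 = 6.391.
E[T] = exp(μ + σ²/2) = exp(6.391 + 0.3710) = 864 thousand €.

E[T] ≈ 864 thousand €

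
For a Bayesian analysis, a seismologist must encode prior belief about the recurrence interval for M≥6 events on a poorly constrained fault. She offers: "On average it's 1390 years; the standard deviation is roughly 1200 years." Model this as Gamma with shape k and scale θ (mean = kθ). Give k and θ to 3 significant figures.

For Gamma(k, scale θ): mean = kθ, variance = kθ², so CV = 1/√k.
CV = SD/mean = 1200/1390 = 0.8633, hence k = 1/CV² = 1.34.
Then θ = mean/k = 1390/1.34 = 1040.

k ≈ 1.34, θ ≈ 1040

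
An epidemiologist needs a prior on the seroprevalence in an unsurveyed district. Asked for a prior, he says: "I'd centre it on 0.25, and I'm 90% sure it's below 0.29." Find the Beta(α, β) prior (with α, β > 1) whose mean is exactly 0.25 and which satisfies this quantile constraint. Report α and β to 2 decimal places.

α ≈ 49.28, β ≈ 147.84

With mean 0.25 fixed, write α = 0.25s, β = 0.75s where s = α+β.
Need P(θ < 0.29) = 0.9 under Beta(0.25s, 0.75s). Normal approximation: (q−m)/√(m(1−m)/s) ≈ z_{0.9} = 1.28, so s ≈ 0.25·0.75·(1.28)²/(0.29−0.25)² = 192.5.
At s = 192.5: P(θ<0.29) ≈ 0.897. Adjusting to match 0.9 gives s ≈ 197.12.
So α = 0.25·197.12 ≈ 49.28, β = 0.75·197.12 ≈ 147.84.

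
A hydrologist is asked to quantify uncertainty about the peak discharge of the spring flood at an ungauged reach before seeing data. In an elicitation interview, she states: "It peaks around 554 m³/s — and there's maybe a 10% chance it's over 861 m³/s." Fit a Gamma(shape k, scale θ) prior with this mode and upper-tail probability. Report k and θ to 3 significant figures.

Gamma(k,θ) with k>1 has mode (k−1)θ, so θ = 554/(k−1).
Need P(X < 861) = 0.9 with θ tied to k this way. Start at k = 2, θ = 554: P(X<861) ≈ 0.460.
Too low — raise k to concentrate. Iterating converges to k ≈ 10.6.
Then θ = 554/(10.6−1) ≈ 57.6.

k ≈ 10.6, θ ≈ 57.6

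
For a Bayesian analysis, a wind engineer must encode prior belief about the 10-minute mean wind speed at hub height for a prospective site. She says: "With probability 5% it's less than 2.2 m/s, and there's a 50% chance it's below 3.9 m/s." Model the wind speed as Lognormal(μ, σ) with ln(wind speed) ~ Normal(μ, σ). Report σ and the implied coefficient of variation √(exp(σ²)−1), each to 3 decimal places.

σ ≈ 0.348, CV ≈ 0.359

If T ~ Lognormal(μ,σ) then ln T ~ Normal(μ,σ), so the p-quantile of ln T is μ + z_p·σ.
ln(2.2) = 0.7885 and ln(3.9) = 1.361; z_{0.05} = -1.645, z_{0.5} = 0.
σ = (1.361 − 0.7885)/(0 − (-1.645)) = 0.348.
μ = 0.7885 − (-1.645)·0.348 = 1.361.
CV = √(exp(σ²)−1) = √(exp(0.1212)−1) = 0.359.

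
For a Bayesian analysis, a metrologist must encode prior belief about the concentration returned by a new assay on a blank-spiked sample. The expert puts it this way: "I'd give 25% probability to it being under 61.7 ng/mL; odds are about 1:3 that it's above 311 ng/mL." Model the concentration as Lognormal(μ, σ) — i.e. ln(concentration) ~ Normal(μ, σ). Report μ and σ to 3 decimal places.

μ ≈ 4.931, σ ≈ 1.199

If T ~ Lognormal(μ,σ) then ln T ~ Normal(μ,σ), so the p-quantile of ln T is μ + z_p·σ.
ln(61.7) = 4.122 and ln(311) = 5.74; z_{0.25} = -0.6745, z_{0.75} = 0.6745.
σ = (5.74 − 4.122)/(0.6745 − (-0.6745)) = 1.199.
μ = 4.122 − (-0.6745)·1.199 = 4.931.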